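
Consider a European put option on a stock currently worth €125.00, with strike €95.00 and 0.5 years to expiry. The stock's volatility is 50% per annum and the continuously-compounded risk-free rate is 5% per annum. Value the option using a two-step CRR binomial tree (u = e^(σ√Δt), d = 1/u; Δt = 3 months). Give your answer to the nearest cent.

CRR parameters: u = e^(σ√Δt) = e^(0.5·√0.25) = 1.2840, d = 1/u = 0.7788
Per-period rate: rΔt = 0.05·0.25 = 0.0125, so R = e^0.0125 = 1.0126
Risk-neutral probability p = (e^0.0125 − 0.7788)/(1.2840 − 0.7788) = 0.2338/0.5052 = 0.4627
Terminal stock prices: S_uu = 206.1, S_ud = 125, S_dd = 75.82
Terminal payoffs (K − S): max(-111.1, 0) = 0, max(-30, 0) = 0, max(19.18, 0) = 19.18
Node u (S = 160.5): V_u = e^(−0.0125)·[0.4627·0.0000 + 0.5373·0.0000] = 0.0000
Node d (S = 97.35): V_d = e^(−0.0125)·[0.4627·0.0000 + 0.5373·19.1837] = 10.1790
Node 0 (S = 125): V_0 = e^(−0.0125)·[0.4627·0.0000 + 0.5373·10.1790] = 5.4010

€5.40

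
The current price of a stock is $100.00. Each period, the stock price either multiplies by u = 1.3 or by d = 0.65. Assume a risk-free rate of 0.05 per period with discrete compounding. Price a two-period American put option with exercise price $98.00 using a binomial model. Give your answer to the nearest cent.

$14.99

Risk-neutral probability p = (1 + 0.05 − 0.65)/(1.3 − 0.65) = 0.4000/0.6500 = 0.6154
Terminal stock prices: S_uu = 169, S_ud = 84.5, S_dd = 42.25
Terminal payoffs (K − S): max(-71, 0) = 0, max(13.5, 0) = 13.5, max(55.75, 0) = 55.75
Node u (S = 130): continuation = 1/1.05·[0.6154·0.0000 + 0.3846·13.5000] = 4.9451; exercise value = 0.0000 ≤ continuation, so V_u = 4.9451
Node d (S = 65): continuation = 1/1.05·[0.6154·13.5000 + 0.3846·55.7500] = 28.3333; exercise value = 33.0000 > continuation, so V_d = 33.0000 (exercise)
Node 0 (S = 100): continuation = 1/1.05·[0.6154·4.9451 + 0.3846·33.0000] = 14.9861; exercise value = 0.0000 ≤ continuation, so V_0 = 14.9861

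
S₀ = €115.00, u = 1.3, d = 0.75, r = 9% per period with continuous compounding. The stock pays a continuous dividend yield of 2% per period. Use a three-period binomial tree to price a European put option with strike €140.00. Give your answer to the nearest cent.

Per-period risk-free factor R = e^0.09 = 1.0942; dividend-adjusted growth = e^(0.09−0.02) = 1.0725.
Risk-neutral probability p = (1.0725 − 0.75)/(1.3 − 0.75) = 0.3225/0.5500 = 0.5864
Terminal stock prices: S_uuu = 252.7, S_uud = 145.8, S_udd = 84.09, S_ddd = 48.52
Terminal payoffs (K − S): max(-112.7, 0) = 0, max(-5.763, 0) = 0, max(55.91, 0) = 55.91, max(91.48, 0) = 91.48
Node uu (S = 194.4): V_uu = e^(−0.09)·[0.5864·0.0000 + 0.4136·0.0000] = 0.0000
Node ud (S = 112.1): V_ud = e^(−0.09)·[0.5864·0.0000 + 0.4136·55.9062] = 21.1338
Node dd (S = 64.69): V_dd = e^(−0.09)·[0.5864·55.9062 + 0.4136·91.4844] = 64.5438
Node u (S = 149.5): V_u = e^(−0.09)·[0.5864·0.0000 + 0.4136·21.1338] = 7.9890
Node d (S = 86.25): V_d = e^(−0.09)·[0.5864·21.1338 + 0.4136·64.5438] = 35.7247
Node 0 (S = 115): V_0 = e^(−0.09)·[0.5864·7.9890 + 0.4136·35.7247] = 17.7861

€17.79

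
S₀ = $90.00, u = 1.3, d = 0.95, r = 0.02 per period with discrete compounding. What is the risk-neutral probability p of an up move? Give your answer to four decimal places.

p = 0.2000

Risk-neutral probability p = (1 + 0.02 − 0.95)/(1.3 − 0.95) = 0.0700/0.3500 = 0.2000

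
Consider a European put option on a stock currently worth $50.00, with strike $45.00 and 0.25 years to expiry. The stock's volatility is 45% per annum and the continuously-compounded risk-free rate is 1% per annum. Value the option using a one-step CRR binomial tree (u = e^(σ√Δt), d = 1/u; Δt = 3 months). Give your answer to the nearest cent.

$2.79

CRR parameters: u = e^(σ√Δt) = e^(0.45·√0.25) = 1.2523, d = 1/u = 0.7985
Per-period rate: rΔt = 0.01·0.25 = 0.0025, so R = e^0.0025 = 1.0025
Risk-neutral probability p = (e^0.0025 − 0.7985)/(1.2523 − 0.7985) = 0.2040/0.4538 = 0.4495
Terminal stock prices: S_u = 62.62, S_d = 39.93
Terminal payoffs (K − S): max(-17.62, 0) = 0, max(5.074, 0) = 5.074
Node 0 (S = 50): V_0 = e^(−0.0025)·[0.4495·0.0000 + 0.5505·5.0742] = 2.7864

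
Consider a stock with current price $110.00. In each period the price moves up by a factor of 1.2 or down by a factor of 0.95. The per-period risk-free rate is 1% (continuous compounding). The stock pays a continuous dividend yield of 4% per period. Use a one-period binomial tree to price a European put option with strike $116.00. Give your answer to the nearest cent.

Per-period risk-free factor R = e^0.01 = 1.0101; dividend-adjusted growth = e^(0.01−0.04) = 0.9704.
Risk-neutral probability p = (0.9704 − 0.95)/(1.2 − 0.95) = 0.0204/0.2500 = 0.0818
Terminal stock prices: S_u = 132, S_d = 104.5
Terminal payoffs (K − S): max(-16, 0) = 0, max(11.5, 0) = 11.5
Node 0 (S = 110): V_0 = e^(−0.01)·[0.0818·0.0000 + 0.9182·11.5000] = 10.4544

$10.45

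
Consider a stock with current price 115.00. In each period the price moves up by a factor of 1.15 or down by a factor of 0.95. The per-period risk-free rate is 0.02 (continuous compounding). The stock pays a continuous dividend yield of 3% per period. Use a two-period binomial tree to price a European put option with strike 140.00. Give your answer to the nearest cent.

Per-period risk-free factor R = e^0.02 = 1.0202; dividend-adjusted growth = e^(0.02−0.03) = 0.9900.
Risk-neutral probability p = (0.9900 − 0.95)/(1.15 − 0.95) = 0.0400/0.2000 = 0.2002
Terminal stock prices: S_uu = 152.1, S_ud = 125.6, S_dd = 103.8
Terminal payoffs (K − S): max(-12.09, 0) = 0, max(14.36, 0) = 14.36, max(36.21, 0) = 36.21
Node u (S = 132.2): V_u = e^(−0.02)·[0.2002·0.0000 + 0.7998·14.3625] = 11.2590
Node d (S = 109.2): V_d = e^(−0.02)·[0.2002·14.3625 + 0.7998·36.2125] = 31.2066
Node 0 (S = 115): V_0 = e^(−0.02)·[0.2002·11.2590 + 0.7998·31.2066] = 26.6733

26.67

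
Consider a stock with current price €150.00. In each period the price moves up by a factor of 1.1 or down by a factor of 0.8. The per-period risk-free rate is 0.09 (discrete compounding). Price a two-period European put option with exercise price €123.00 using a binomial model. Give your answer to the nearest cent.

€0.03

Risk-neutral probability p = (1 + 0.09 − 0.8)/(1.1 − 0.8) = 0.2900/0.3000 = 0.9667
Terminal stock prices: S_uu = 181.5, S_ud = 132, S_dd = 96
Terminal payoffs (K − S): max(-58.5, 0) = 0, max(-9, 0) = 0, max(27, 0) = 27
Node u (S = 165): V_u = 1/1.09·[0.9667·0.0000 + 0.0333·0.0000] = 0.0000
Node d (S = 120): V_d = 1/1.09·[0.9667·0.0000 + 0.0333·27.0000] = 0.8257
Node 0 (S = 150): V_0 = 1/1.09·[0.9667·0.0000 + 0.0333·0.8257] = 0.0253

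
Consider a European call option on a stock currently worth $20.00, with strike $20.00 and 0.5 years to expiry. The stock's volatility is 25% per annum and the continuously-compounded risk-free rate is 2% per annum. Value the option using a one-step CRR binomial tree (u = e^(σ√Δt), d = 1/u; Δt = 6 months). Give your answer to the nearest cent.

$1.85

CRR parameters: u = e^(σ√Δt) = e^(0.25·√0.5) = 1.1934, d = 1/u = 0.8380
Per-period rate: rΔt = 0.02·0.5 = 0.01, so R = e^0.01 = 1.0101
Risk-neutral probability p = (e^0.01 − 0.8380)/(1.1934 − 0.8380) = 0.1721/0.3554 = 0.4842
Terminal stock prices: S_u = 23.87, S_d = 16.76
Terminal payoffs (S − K): max(3.867, 0) = 3.867, max(-3.241, 0) = 0
Node 0 (S = 20): V_0 = e^(−0.01)·[0.4842·3.8673 + 0.5158·0.0000] = 1.8539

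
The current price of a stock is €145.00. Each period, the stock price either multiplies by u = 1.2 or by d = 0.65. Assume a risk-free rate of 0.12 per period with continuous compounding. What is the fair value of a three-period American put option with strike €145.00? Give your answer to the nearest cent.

Risk-neutral probability p = (e^0.12 − 0.65)/(1.2 − 0.65) = 0.4775/0.5500 = 0.8682
Terminal stock prices: S_uuu = 250.6, S_uud = 135.7, S_udd = 73.52, S_ddd = 39.82
Terminal payoffs (K − S): max(-105.6, 0) = 0, max(9.28, 0) = 9.28, max(71.48, 0) = 71.48, max(105.2, 0) = 105.2
Node uu (S = 208.8): continuation = e^(−0.12)·[0.8682·0.0000 + 0.1318·9.2800] = 1.0850; exercise value = 0.0000 ≤ continuation, so V_uu = 1.0850
Node ud (S = 113.1): continuation = e^(−0.12)·[0.8682·9.2800 + 0.1318·71.4850] = 15.5035; exercise value = 31.9000 > continuation, so V_ud = 31.9000 (exercise)
Node dd (S = 61.26): continuation = e^(−0.12)·[0.8682·71.4850 + 0.1318·105.1794] = 67.3410; exercise value = 83.7375 > continuation, so V_dd = 83.7375 (exercise)
Node u (S = 174): continuation = e^(−0.12)·[0.8682·1.0850 + 0.1318·31.9000] = 4.5651; exercise value = 0.0000 ≤ continuation, so V_u = 4.5651
Node d (S = 94.25): continuation = e^(−0.12)·[0.8682·31.9000 + 0.1318·83.7375] = 34.3535; exercise value = 50.7500 > continuation, so V_d = 50.7500 (exercise)
Node 0 (S = 145): continuation = e^(−0.12)·[0.8682·4.5651 + 0.1318·50.7500] = 9.4487; exercise value = 0.0000 ≤ continuation, so V_0 = 9.4487

€9.45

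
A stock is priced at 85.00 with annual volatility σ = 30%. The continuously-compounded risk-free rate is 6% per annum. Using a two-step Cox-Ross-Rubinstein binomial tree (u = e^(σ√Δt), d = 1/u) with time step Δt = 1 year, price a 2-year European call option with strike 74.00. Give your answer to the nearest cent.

24.79

CRR parameters: u = e^(σ√Δt) = e^(0.3·√1) = 1.3499, d = 1/u = 0.7408
Per-period rate: rΔt = 0.06·1 = 0.06, so R = e^0.06 = 1.0618
Risk-neutral probability p = (e^0.06 − 0.7408)/(1.3499 − 0.7408) = 0.3210/0.6090 = 0.5271
Terminal stock prices: S_uu = 154.9, S_ud = 85, S_dd = 46.65
Terminal payoffs (S − K): max(80.88, 0) = 80.88, max(11, 0) = 11, max(-27.35, 0) = 0
Node u (S = 114.7): V_u = e^(−0.06)·[0.5271·80.8801 + 0.4729·11.0000] = 45.0474
Node d (S = 62.97): V_d = e^(−0.06)·[0.5271·11.0000 + 0.4729·0.0000] = 5.4603
Node 0 (S = 85): V_0 = e^(−0.06)·[0.5271·45.0474 + 0.4729·5.4603] = 24.7931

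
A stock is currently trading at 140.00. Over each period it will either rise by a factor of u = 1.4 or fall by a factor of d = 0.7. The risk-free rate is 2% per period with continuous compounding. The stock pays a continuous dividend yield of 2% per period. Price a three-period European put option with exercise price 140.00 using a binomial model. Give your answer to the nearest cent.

Per-period risk-free factor R = e^0.02 = 1.0202; dividend-adjusted growth = e^(0.02−0.02) = 1.0000.
Risk-neutral probability p = (1.0000 − 0.7)/(1.4 − 0.7) = 0.3000/0.7000 = 0.4286
Terminal stock prices: S_uuu = 384.2, S_uud = 192.1, S_udd = 96.04, S_ddd = 48.02
Terminal payoffs (K − S): max(-244.2, 0) = 0, max(-52.08, 0) = 0, max(43.96, 0) = 43.96, max(91.98, 0) = 91.98
Node uu (S = 274.4): V_uu = e^(−0.02)·[0.4286·0.0000 + 0.5714·0.0000] = 0.0000
Node ud (S = 137.2): V_ud = e^(−0.02)·[0.4286·0.0000 + 0.5714·43.9600] = 24.6226
Node dd (S = 68.6): V_dd = e^(−0.02)·[0.4286·43.9600 + 0.5714·91.9800] = 69.9862
Node u (S = 196): V_u = e^(−0.02)·[0.4286·0.0000 + 0.5714·24.6226] = 13.7914
Node d (S = 98): V_d = e^(−0.02)·[0.4286·24.6226 + 0.5714·69.9862] = 49.5438
Node 0 (S = 140): V_0 = e^(−0.02)·[0.4286·13.7914 + 0.5714·49.5438] = 33.5437

33.54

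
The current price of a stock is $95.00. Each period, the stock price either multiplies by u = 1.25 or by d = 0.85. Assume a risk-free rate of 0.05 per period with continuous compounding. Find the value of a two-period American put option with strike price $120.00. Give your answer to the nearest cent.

$25.00

Risk-neutral probability p = (e^0.05 − 0.85)/(1.25 − 0.85) = 0.2013/0.4000 = 0.5032
Terminal stock prices: S_uu = 148.4, S_ud = 100.9, S_dd = 68.64
Terminal payoffs (K − S): max(-28.44, 0) = 0, max(19.06, 0) = 19.06, max(51.36, 0) = 51.36
Node u (S = 118.8): continuation = e^(−0.05)·[0.5032·0.0000 + 0.4968·19.0625] = 9.0088; exercise value = 1.2500 ≤ continuation, so V_u = 9.0088
Node d (S = 80.75): continuation = e^(−0.05)·[0.5032·19.0625 + 0.4968·51.3625] = 33.3975; exercise value = 39.2500 > continuation, so V_d = 39.2500 (exercise)
Node 0 (S = 95): continuation = e^(−0.05)·[0.5032·9.0088 + 0.4968·39.2500] = 22.8612; exercise value = 25.0000 > continuation, so V_0 = 25.0000 (exercise)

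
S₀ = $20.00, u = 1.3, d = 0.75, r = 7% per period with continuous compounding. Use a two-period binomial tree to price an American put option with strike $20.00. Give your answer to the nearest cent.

$2.03

Risk-neutral probability p = (e^0.07 − 0.75)/(1.3 − 0.75) = 0.3225/0.5500 = 0.5864
Terminal stock prices: S_uu = 33.8, S_ud = 19.5, S_dd = 11.25
Terminal payoffs (K − S): max(-13.8, 0) = 0, max(0.5, 0) = 0.5, max(8.75, 0) = 8.75
Node u (S = 26): continuation = e^(−0.07)·[0.5864·0.0000 + 0.4136·0.5000] = 0.1928; exercise value = 0.0000 ≤ continuation, so V_u = 0.1928
Node d (S = 15): continuation = e^(−0.07)·[0.5864·0.5000 + 0.4136·8.7500] = 3.6479; exercise value = 5.0000 > continuation, so V_d = 5.0000 (exercise)
Node 0 (S = 20): continuation = e^(−0.07)·[0.5864·0.1928 + 0.4136·5.0000] = 2.0337; exercise value = 0.0000 ≤ continuation, so V_0 = 2.0337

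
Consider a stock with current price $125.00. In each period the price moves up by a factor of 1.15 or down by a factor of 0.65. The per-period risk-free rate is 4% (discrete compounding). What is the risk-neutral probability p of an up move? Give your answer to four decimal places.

p = 0.7800

Risk-neutral probability p = (1 + 0.04 − 0.65)/(1.15 − 0.65) = 0.3900/0.5000 = 0.7800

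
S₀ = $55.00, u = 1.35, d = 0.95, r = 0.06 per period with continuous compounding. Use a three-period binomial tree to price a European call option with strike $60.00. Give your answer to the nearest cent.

Risk-neutral probability p = (e^0.06 − 0.95)/(1.35 − 0.95) = 0.1118/0.4000 = 0.2796
Terminal stock prices: S_uuu = 135.3, S_uud = 95.23, S_udd = 67.01, S_ddd = 47.16
Terminal payoffs (S − K): max(75.32, 0) = 75.32, max(35.23, 0) = 35.23, max(7.011, 0) = 7.011, max(-12.84, 0) = 0
Node uu (S = 100.2): V_uu = e^(−0.06)·[0.2796·75.3206 + 0.7204·35.2256] = 43.7316
Node ud (S = 70.54): V_ud = e^(−0.06)·[0.2796·35.2256 + 0.7204·7.0106] = 14.0316
Node dd (S = 49.64): V_dd = e^(−0.06)·[0.2796·7.0106 + 0.7204·0.0000] = 1.8460
Node u (S = 74.25): V_u = e^(−0.06)·[0.2796·43.7316 + 0.7204·14.0316] = 21.0348
Node d (S = 52.25): V_d = e^(−0.06)·[0.2796·14.0316 + 0.7204·1.8460] = 4.9471
Node 0 (S = 55): V_0 = e^(−0.06)·[0.2796·21.0348 + 0.7204·4.9471] = 8.8950

$8.90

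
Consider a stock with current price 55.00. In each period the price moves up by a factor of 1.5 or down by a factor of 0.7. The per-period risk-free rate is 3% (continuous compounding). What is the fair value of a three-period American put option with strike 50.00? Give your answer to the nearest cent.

9.97

Risk-neutral probability p = (e^0.03 − 0.7)/(1.5 − 0.7) = 0.3305/0.8000 = 0.4131
Terminal stock prices: S_uuu = 185.6, S_uud = 86.62, S_udd = 40.42, S_ddd = 18.86
Terminal payoffs (K − S): max(-135.6, 0) = 0, max(-36.62, 0) = 0, max(9.575, 0) = 9.575, max(31.14, 0) = 31.14
Node uu (S = 123.8): continuation = e^(−0.03)·[0.4131·0.0000 + 0.5869·0.0000] = 0.0000; exercise value = 0.0000 ≤ continuation, so V_uu = 0.0000
Node ud (S = 57.75): continuation = e^(−0.03)·[0.4131·0.0000 + 0.5869·9.5750] = 5.4538; exercise value = 0.0000 ≤ continuation, so V_ud = 5.4538
Node dd (S = 26.95): continuation = e^(−0.03)·[0.4131·9.5750 + 0.5869·31.1350] = 21.5723; exercise value = 23.0500 > continuation, so V_dd = 23.0500 (exercise)
Node u (S = 82.5): continuation = e^(−0.03)·[0.4131·0.0000 + 0.5869·5.4538] = 3.1064; exercise value = 0.0000 ≤ continuation, so V_u = 3.1064
Node d (S = 38.5): continuation = e^(−0.03)·[0.4131·5.4538 + 0.5869·23.0500] = 15.3151; exercise value = 11.5000 ≤ continuation, so V_d = 15.3151
Node 0 (S = 55): continuation = e^(−0.03)·[0.4131·3.1064 + 0.5869·15.3151] = 9.9685; exercise value = 0.0000 ≤ continuation, so V_0 = 9.9685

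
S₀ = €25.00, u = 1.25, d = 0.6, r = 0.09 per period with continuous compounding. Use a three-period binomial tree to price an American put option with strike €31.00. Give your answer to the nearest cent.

Risk-neutral probability p = (e^0.09 − 0.6)/(1.25 − 0.6) = 0.4942/0.6500 = 0.7603
Terminal stock prices: S_uuu = 48.83, S_uud = 23.44, S_udd = 11.25, S_ddd = 5.4
Terminal payoffs (K − S): max(-17.83, 0) = 0, max(7.562, 0) = 7.562, max(19.75, 0) = 19.75, max(25.6, 0) = 25.6
Node uu (S = 39.06): continuation = e^(−0.09)·[0.7603·0.0000 + 0.2397·7.5625] = 1.6569; exercise value = 0.0000 ≤ continuation, so V_uu = 1.6569
Node ud (S = 18.75): continuation = e^(−0.09)·[0.7603·7.5625 + 0.2397·19.7500] = 9.5819; exercise value = 12.2500 > continuation, so V_ud = 12.2500 (exercise)
Node dd (S = 9): continuation = e^(−0.09)·[0.7603·19.7500 + 0.2397·25.6000] = 19.3319; exercise value = 22.0000 > continuation, so V_dd = 22.0000 (exercise)
Node u (S = 31.25): continuation = e^(−0.09)·[0.7603·1.6569 + 0.2397·12.2500] = 3.8352; exercise value = 0.0000 ≤ continuation, so V_u = 3.8352
Node d (S = 15): continuation = e^(−0.09)·[0.7603·12.2500 + 0.2397·22.0000] = 13.3319; exercise value = 16.0000 > continuation, so V_d = 16.0000 (exercise)
Node 0 (S = 25): continuation = e^(−0.09)·[0.7603·3.8352 + 0.2397·16.0000] = 6.1704; exercise value = 6.0000 ≤ continuation, so V_0 = 6.1704

€6.17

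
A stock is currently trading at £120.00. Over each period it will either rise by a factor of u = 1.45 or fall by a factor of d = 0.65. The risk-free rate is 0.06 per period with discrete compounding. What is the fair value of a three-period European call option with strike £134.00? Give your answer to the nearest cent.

Risk-neutral probability p = (1 + 0.06 − 0.65)/(1.45 − 0.65) = 0.4100/0.8000 = 0.5125
Terminal stock prices: S_uuu = 365.8, S_uud = 164, S_udd = 73.52, S_ddd = 32.95
Terminal payoffs (S − K): max(231.8, 0) = 231.8, max(30, 0) = 30, max(-60.48, 0) = 0, max(-101, 0) = 0
Node uu (S = 252.3): V_uu = 1/1.06·[0.5125·231.8350 + 0.4875·29.9950] = 125.8849
Node ud (S = 113.1): V_ud = 1/1.06·[0.5125·29.9950 + 0.4875·0.0000] = 14.5023
Node dd (S = 50.7): V_dd = 1/1.06·[0.5125·0.0000 + 0.4875·0.0000] = 0.0000
Node u (S = 174): V_u = 1/1.06·[0.5125·125.8849 + 0.4875·14.5023] = 67.5339
Node d (S = 78): V_d = 1/1.06·[0.5125·14.5023 + 0.4875·0.0000] = 7.0117
Node 0 (S = 120): V_0 = 1/1.06·[0.5125·67.5339 + 0.4875·7.0117] = 35.8767

£35.88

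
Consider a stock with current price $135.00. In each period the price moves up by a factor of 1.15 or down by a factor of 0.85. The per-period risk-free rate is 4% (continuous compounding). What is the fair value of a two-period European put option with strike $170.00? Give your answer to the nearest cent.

$25.12

Risk-neutral probability p = (e^0.04 − 0.85)/(1.15 − 0.85) = 0.1908/0.3000 = 0.6360
Terminal stock prices: S_uu = 178.5, S_ud = 132, S_dd = 97.54
Terminal payoffs (K − S): max(-8.537, 0) = 0, max(38.04, 0) = 38.04, max(72.46, 0) = 72.46
Node u (S = 155.2): V_u = e^(−0.04)·[0.6360·0.0000 + 0.3640·38.0375] = 13.3014
Node d (S = 114.8): V_d = e^(−0.04)·[0.6360·38.0375 + 0.3640·72.4625] = 48.5842
Node 0 (S = 135): V_0 = e^(−0.04)·[0.6360·13.3014 + 0.3640·48.5842] = 25.1180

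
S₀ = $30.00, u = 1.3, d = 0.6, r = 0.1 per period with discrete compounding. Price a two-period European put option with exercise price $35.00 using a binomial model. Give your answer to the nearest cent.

Risk-neutral probability p = (1 + 0.1 − 0.6)/(1.3 − 0.6) = 0.5000/0.7000 = 0.7143
Terminal stock prices: S_uu = 50.7, S_ud = 23.4, S_dd = 10.8
Terminal payoffs (K − S): max(-15.7, 0) = 0, max(11.6, 0) = 11.6, max(24.2, 0) = 24.2
Node u (S = 39): V_u = 1/1.1·[0.7143·0.0000 + 0.2857·11.6000] = 3.0130
Node d (S = 18): V_d = 1/1.1·[0.7143·11.6000 + 0.2857·24.2000] = 13.8182
Node 0 (S = 30): V_0 = 1/1.1·[0.7143·3.0130 + 0.2857·13.8182] = 5.5456

$5.55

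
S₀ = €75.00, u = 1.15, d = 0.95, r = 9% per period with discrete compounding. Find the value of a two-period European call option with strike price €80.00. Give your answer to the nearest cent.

€8.60

Risk-neutral probability p = (1 + 0.09 − 0.95)/(1.15 − 0.95) = 0.1400/0.2000 = 0.7000
Terminal stock prices: S_uu = 99.19, S_ud = 81.94, S_dd = 67.69
Terminal payoffs (S − K): max(19.19, 0) = 19.19, max(1.938, 0) = 1.938, max(-12.31, 0) = 0
Node u (S = 86.25): V_u = 1/1.09·[0.7000·19.1875 + 0.3000·1.9375] = 12.8555
Node d (S = 71.25): V_d = 1/1.09·[0.7000·1.9375 + 0.3000·0.0000] = 1.2443
Node 0 (S = 75): V_0 = 1/1.09·[0.7000·12.8555 + 0.3000·1.2443] = 8.5983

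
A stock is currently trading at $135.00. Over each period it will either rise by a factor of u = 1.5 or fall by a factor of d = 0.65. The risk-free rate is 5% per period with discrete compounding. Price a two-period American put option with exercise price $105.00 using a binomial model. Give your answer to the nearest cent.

$12.19

Risk-neutral probability p = (1 + 0.05 − 0.65)/(1.5 − 0.65) = 0.4000/0.8500 = 0.4706
Terminal stock prices: S_uu = 303.8, S_ud = 131.6, S_dd = 57.04
Terminal payoffs (K − S): max(-198.8, 0) = 0, max(-26.62, 0) = 0, max(47.96, 0) = 47.96
Node u (S = 202.5): continuation = 1/1.05·[0.4706·0.0000 + 0.5294·0.0000] = 0.0000; exercise value = 0.0000 ≤ continuation, so V_u = 0.0000
Node d (S = 87.75): continuation = 1/1.05·[0.4706·0.0000 + 0.5294·47.9625] = 24.1828; exercise value = 17.2500 ≤ continuation, so V_d = 24.1828
Node 0 (S = 135): continuation = 1/1.05·[0.4706·0.0000 + 0.5294·24.1828] = 12.1930; exercise value = 0.0000 ≤ continuation, so V_0 = 12.1930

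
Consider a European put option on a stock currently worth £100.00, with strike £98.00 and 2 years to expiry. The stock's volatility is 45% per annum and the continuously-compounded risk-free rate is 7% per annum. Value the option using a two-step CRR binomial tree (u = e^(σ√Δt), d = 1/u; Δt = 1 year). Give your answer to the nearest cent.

CRR parameters: u = e^(σ√Δt) = e^(0.45·√1) = 1.5683, d = 1/u = 0.6376
Per-period rate: rΔt = 0.07·1 = 0.07, so R = e^0.07 = 1.0725
Risk-neutral probability p = (e^0.07 − 0.6376)/(1.5683 − 0.6376) = 0.4349/0.9307 = 0.4673
Terminal stock prices: S_uu = 246, S_ud = 100, S_dd = 40.66
Terminal payoffs (K − S): max(-148, 0) = 0, max(-2, 0) = 0, max(57.34, 0) = 57.34
Node u (S = 156.8): V_u = e^(−0.07)·[0.4673·0.0000 + 0.5327·0.0000] = 0.0000
Node d (S = 63.76): V_d = e^(−0.07)·[0.4673·0.0000 + 0.5327·57.3430] = 28.4831
Node 0 (S = 100): V_0 = e^(−0.07)·[0.4673·0.0000 + 0.5327·28.4831] = 14.1480

£14.15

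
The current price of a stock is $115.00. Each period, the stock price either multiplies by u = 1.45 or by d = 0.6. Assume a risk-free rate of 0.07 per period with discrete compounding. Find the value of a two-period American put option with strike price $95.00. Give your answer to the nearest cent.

Risk-neutral probability p = (1 + 0.07 − 0.6)/(1.45 − 0.6) = 0.4700/0.8500 = 0.5529
Terminal stock prices: S_uu = 241.8, S_ud = 100, S_dd = 41.4
Terminal payoffs (K − S): max(-146.8, 0) = 0, max(-5.05, 0) = 0, max(53.6, 0) = 53.6
Node u (S = 166.8): continuation = 1/1.07·[0.5529·0.0000 + 0.4471·0.0000] = 0.0000; exercise value = 0.0000 ≤ continuation, so V_u = 0.0000
Node d (S = 69): continuation = 1/1.07·[0.5529·0.0000 + 0.4471·53.6000] = 22.3947; exercise value = 26.0000 > continuation, so V_d = 26.0000 (exercise)
Node 0 (S = 115): continuation = 1/1.07·[0.5529·0.0000 + 0.4471·26.0000] = 10.8631; exercise value = 0.0000 ≤ continuation, so V_0 = 10.8631

$10.86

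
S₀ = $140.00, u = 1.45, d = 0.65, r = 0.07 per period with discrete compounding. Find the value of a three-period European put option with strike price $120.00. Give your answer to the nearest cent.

Risk-neutral probability p = (1 + 0.07 − 0.65)/(1.45 − 0.65) = 0.4200/0.8000 = 0.5250
Terminal stock prices: S_uuu = 426.8, S_uud = 191.3, S_udd = 85.77, S_ddd = 38.45
Terminal payoffs (K − S): max(-306.8, 0) = 0, max(-71.33, 0) = 0, max(34.23, 0) = 34.23, max(81.55, 0) = 81.55
Node uu (S = 294.4): V_uu = 1/1.07·[0.5250·0.0000 + 0.4750·0.0000] = 0.0000
Node ud (S = 132): V_ud = 1/1.07·[0.5250·0.0000 + 0.4750·34.2325] = 15.1967
Node dd (S = 59.15): V_dd = 1/1.07·[0.5250·34.2325 + 0.4750·81.5525] = 52.9995
Node u (S = 203): V_u = 1/1.07·[0.5250·0.0000 + 0.4750·15.1967] = 6.7462
Node d (S = 91): V_d = 1/1.07·[0.5250·15.1967 + 0.4750·52.9995] = 30.9841
Node 0 (S = 140): V_0 = 1/1.07·[0.5250·6.7462 + 0.4750·30.9841] = 17.0647

$17.06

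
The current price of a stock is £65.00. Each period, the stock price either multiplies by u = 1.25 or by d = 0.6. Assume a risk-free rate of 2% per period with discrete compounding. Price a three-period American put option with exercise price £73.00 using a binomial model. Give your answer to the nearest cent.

£18.80

Risk-neutral probability p = (1 + 0.02 − 0.6)/(1.25 − 0.6) = 0.4200/0.6500 = 0.6462
Terminal stock prices: S_uuu = 127, S_uud = 60.94, S_udd = 29.25, S_ddd = 14.04
Terminal payoffs (K − S): max(-53.95, 0) = 0, max(12.06, 0) = 12.06, max(43.75, 0) = 43.75, max(58.96, 0) = 58.96
Node uu (S = 101.6): continuation = 1/1.02·[0.6462·0.0000 + 0.3538·12.0625] = 4.1846; exercise value = 0.0000 ≤ continuation, so V_uu = 4.1846
Node ud (S = 48.75): continuation = 1/1.02·[0.6462·12.0625 + 0.3538·43.7500] = 22.8186; exercise value = 24.2500 > continuation, so V_ud = 24.2500 (exercise)
Node dd (S = 23.4): continuation = 1/1.02·[0.6462·43.7500 + 0.3538·58.9600] = 48.1686; exercise value = 49.6000 > continuation, so V_dd = 49.6000 (exercise)
Node u (S = 81.25): continuation = 1/1.02·[0.6462·4.1846 + 0.3538·24.2500] = 11.0634; exercise value = 0.0000 ≤ continuation, so V_u = 11.0634
Node d (S = 39): continuation = 1/1.02·[0.6462·24.2500 + 0.3538·49.6000] = 32.5686; exercise value = 34.0000 > continuation, so V_d = 34.0000 (exercise)
Node 0 (S = 65): continuation = 1/1.02·[0.6462·11.0634 + 0.3538·34.0000] = 18.8033; exercise value = 8.0000 ≤ continuation, so V_0 = 18.8033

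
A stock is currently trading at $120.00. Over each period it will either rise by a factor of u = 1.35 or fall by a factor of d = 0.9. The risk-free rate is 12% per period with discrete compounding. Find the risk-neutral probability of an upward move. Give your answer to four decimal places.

Risk-neutral probability p = (1 + 0.12 − 0.9)/(1.35 − 0.9) = 0.2200/0.4500 = 0.4889

p = 0.4889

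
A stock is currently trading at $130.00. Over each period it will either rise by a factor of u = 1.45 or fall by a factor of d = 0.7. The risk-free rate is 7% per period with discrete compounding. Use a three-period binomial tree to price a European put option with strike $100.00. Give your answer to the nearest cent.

$8.25

Risk-neutral probability p = (1 + 0.07 − 0.7)/(1.45 − 0.7) = 0.3700/0.7500 = 0.4933
Terminal stock prices: S_uuu = 396.3, S_uud = 191.3, S_udd = 92.36, S_ddd = 44.59
Terminal payoffs (K − S): max(-296.3, 0) = 0, max(-91.33, 0) = 0, max(7.635, 0) = 7.635, max(55.41, 0) = 55.41
Node uu (S = 273.3): V_uu = 1/1.07·[0.4933·0.0000 + 0.5067·0.0000] = 0.0000
Node ud (S = 131.9): V_ud = 1/1.07·[0.4933·0.0000 + 0.5067·7.6350] = 3.6153
Node dd (S = 63.7): V_dd = 1/1.07·[0.4933·7.6350 + 0.5067·55.4100] = 29.7579
Node u (S = 188.5): V_u = 1/1.07·[0.4933·0.0000 + 0.5067·3.6153] = 1.7119
Node d (S = 91): V_d = 1/1.07·[0.4933·3.6153 + 0.5067·29.7579] = 15.7579
Node 0 (S = 130): V_0 = 1/1.07·[0.4933·1.7119 + 0.5067·15.7579] = 8.2510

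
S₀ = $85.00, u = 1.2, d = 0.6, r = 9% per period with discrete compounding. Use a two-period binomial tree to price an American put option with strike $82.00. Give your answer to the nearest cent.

$7.84

Risk-neutral probability p = (1 + 0.09 − 0.6)/(1.2 − 0.6) = 0.4900/0.6000 = 0.8167
Terminal stock prices: S_uu = 122.4, S_ud = 61.2, S_dd = 30.6
Terminal payoffs (K − S): max(-40.4, 0) = 0, max(20.8, 0) = 20.8, max(51.4, 0) = 51.4
Node u (S = 102): continuation = 1/1.09·[0.8167·0.0000 + 0.1833·20.8000] = 3.4985; exercise value = 0.0000 ≤ continuation, so V_u = 3.4985
Node d (S = 51): continuation = 1/1.09·[0.8167·20.8000 + 0.1833·51.4000] = 24.2294; exercise value = 31.0000 > continuation, so V_d = 31.0000 (exercise)
Node 0 (S = 85): continuation = 1/1.09·[0.8167·3.4985 + 0.1833·31.0000] = 7.8352; exercise value = 0.0000 ≤ continuation, so V_0 = 7.8352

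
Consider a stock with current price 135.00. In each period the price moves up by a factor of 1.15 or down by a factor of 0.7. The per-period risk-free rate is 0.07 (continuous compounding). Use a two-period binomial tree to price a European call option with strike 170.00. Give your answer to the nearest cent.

Risk-neutral probability p = (e^0.07 − 0.7)/(1.15 − 0.7) = 0.3725/0.4500 = 0.8278
Terminal stock prices: S_uu = 178.5, S_ud = 108.7, S_dd = 66.15
Terminal payoffs (S − K): max(8.537, 0) = 8.537, max(-61.33, 0) = 0, max(-103.9, 0) = 0
Node u (S = 155.2): V_u = e^(−0.07)·[0.8278·8.5375 + 0.1722·0.0000] = 6.5895
Node d (S = 94.5): V_d = e^(−0.07)·[0.8278·0.0000 + 0.1722·0.0000] = 0.0000
Node 0 (S = 135): V_0 = e^(−0.07)·[0.8278·6.5895 + 0.1722·0.0000] = 5.0860

5.09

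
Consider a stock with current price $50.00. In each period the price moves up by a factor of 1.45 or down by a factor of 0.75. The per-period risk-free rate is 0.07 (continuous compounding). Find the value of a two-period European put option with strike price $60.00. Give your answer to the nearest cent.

$10.49

Risk-neutral probability p = (e^0.07 − 0.75)/(1.45 − 0.75) = 0.3225/0.7000 = 0.4607
Terminal stock prices: S_uu = 105.1, S_ud = 54.38, S_dd = 28.12
Terminal payoffs (K − S): max(-45.12, 0) = 0, max(5.625, 0) = 5.625, max(31.88, 0) = 31.88
Node u (S = 72.5): V_u = e^(−0.07)·[0.4607·0.0000 + 0.5393·5.6250] = 2.8283
Node d (S = 37.5): V_d = e^(−0.07)·[0.4607·5.6250 + 0.5393·31.8750] = 18.4436
Node 0 (S = 50): V_0 = e^(−0.07)·[0.4607·2.8283 + 0.5393·18.4436] = 10.4887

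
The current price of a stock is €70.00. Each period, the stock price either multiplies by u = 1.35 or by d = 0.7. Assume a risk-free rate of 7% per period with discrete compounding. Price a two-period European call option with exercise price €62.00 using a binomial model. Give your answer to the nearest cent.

€20.34

Risk-neutral probability p = (1 + 0.07 − 0.7)/(1.35 − 0.7) = 0.3700/0.6500 = 0.5692
Terminal stock prices: S_uu = 127.6, S_ud = 66.15, S_dd = 34.3
Terminal payoffs (S − K): max(65.58, 0) = 65.58, max(4.15, 0) = 4.15, max(-27.7, 0) = 0
Node u (S = 94.5): V_u = 1/1.07·[0.5692·65.5750 + 0.4308·4.1500] = 36.5561
Node d (S = 49): V_d = 1/1.07·[0.5692·4.1500 + 0.4308·0.0000] = 2.2078
Node 0 (S = 70): V_0 = 1/1.07·[0.5692·36.5561 + 0.4308·2.2078] = 20.3363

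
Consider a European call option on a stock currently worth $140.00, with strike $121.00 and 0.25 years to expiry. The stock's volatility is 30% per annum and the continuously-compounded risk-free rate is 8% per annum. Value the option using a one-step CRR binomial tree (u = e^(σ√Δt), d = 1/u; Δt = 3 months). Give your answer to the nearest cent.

$21.63

CRR parameters: u = e^(σ√Δt) = e^(0.3·√0.25) = 1.1618, d = 1/u = 0.8607
Per-period rate: rΔt = 0.08·0.25 = 0.02, so R = e^0.02 = 1.0202
Risk-neutral probability p = (e^0.02 − 0.8607)/(1.1618 − 0.8607) = 0.1595/0.3011 = 0.5297
Terminal stock prices: S_u = 162.7, S_d = 120.5
Terminal payoffs (S − K): max(41.66, 0) = 41.66, max(-0.5009, 0) = 0
Node 0 (S = 140): V_0 = e^(−0.02)·[0.5297·41.6568 + 0.4703·0.0000] = 21.6269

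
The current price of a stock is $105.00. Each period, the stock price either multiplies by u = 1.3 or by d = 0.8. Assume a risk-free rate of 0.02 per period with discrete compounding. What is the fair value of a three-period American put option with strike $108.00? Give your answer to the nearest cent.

$17.67

Risk-neutral probability p = (1 + 0.02 − 0.8)/(1.3 − 0.8) = 0.2200/0.5000 = 0.4400
Terminal stock prices: S_uuu = 230.7, S_uud = 142, S_udd = 87.36, S_ddd = 53.76
Terminal payoffs (K − S): max(-122.7, 0) = 0, max(-33.96, 0) = 0, max(20.64, 0) = 20.64, max(54.24, 0) = 54.24
Node uu (S = 177.5): continuation = 1/1.02·[0.4400·0.0000 + 0.5600·0.0000] = 0.0000; exercise value = 0.0000 ≤ continuation, so V_uu = 0.0000
Node ud (S = 109.2): continuation = 1/1.02·[0.4400·0.0000 + 0.5600·20.6400] = 11.3318; exercise value = 0.0000 ≤ continuation, so V_ud = 11.3318
Node dd (S = 67.2): continuation = 1/1.02·[0.4400·20.6400 + 0.5600·54.2400] = 38.6824; exercise value = 40.8000 > continuation, so V_dd = 40.8000 (exercise)
Node u (S = 136.5): continuation = 1/1.02·[0.4400·0.0000 + 0.5600·11.3318] = 6.2214; exercise value = 0.0000 ≤ continuation, so V_u = 6.2214
Node d (S = 84): continuation = 1/1.02·[0.4400·11.3318 + 0.5600·40.8000] = 27.2882; exercise value = 24.0000 ≤ continuation, so V_d = 27.2882
Node 0 (S = 105): continuation = 1/1.02·[0.4400·6.2214 + 0.5600·27.2882] = 17.6655; exercise value = 3.0000 ≤ continuation, so V_0 = 17.6655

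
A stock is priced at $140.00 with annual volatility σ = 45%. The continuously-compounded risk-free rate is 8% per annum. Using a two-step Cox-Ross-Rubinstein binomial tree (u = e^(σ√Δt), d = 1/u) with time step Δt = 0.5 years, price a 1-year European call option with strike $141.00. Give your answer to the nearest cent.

CRR parameters: u = e^(σ√Δt) = e^(0.45·√0.5) = 1.3746, d = 1/u = 0.7275
Per-period rate: rΔt = 0.08·0.5 = 0.04, so R = e^0.04 = 1.0408
Risk-neutral probability p = (e^0.04 − 0.7275)/(1.3746 − 0.7275) = 0.3134/0.6472 = 0.4842
Terminal stock prices: S_uu = 264.6, S_ud = 140, S_dd = 74.09
Terminal payoffs (S − K): max(123.6, 0) = 123.6, max(-1, 0) = 0, max(-66.91, 0) = 0
Node u (S = 192.5): V_u = e^(−0.04)·[0.4842·123.5522 + 0.5158·0.0000] = 57.4751
Node d (S = 101.8): V_d = e^(−0.04)·[0.4842·0.0000 + 0.5158·0.0000] = 0.0000
Node 0 (S = 140): V_0 = e^(−0.04)·[0.4842·57.4751 + 0.5158·0.0000] = 26.7368

$26.74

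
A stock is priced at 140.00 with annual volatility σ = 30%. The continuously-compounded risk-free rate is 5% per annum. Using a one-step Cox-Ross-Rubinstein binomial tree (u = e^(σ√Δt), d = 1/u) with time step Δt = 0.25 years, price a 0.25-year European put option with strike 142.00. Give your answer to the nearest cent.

CRR parameters: u = e^(σ√Δt) = e^(0.3·√0.25) = 1.1618, d = 1/u = 0.8607
Per-period rate: rΔt = 0.05·0.25 = 0.0125, so R = e^0.0125 = 1.0126
Risk-neutral probability p = (e^0.0125 − 0.8607)/(1.1618 − 0.8607) = 0.1519/0.3011 = 0.5043
Terminal stock prices: S_u = 162.7, S_d = 120.5
Terminal payoffs (K − S): max(-20.66, 0) = 0, max(21.5, 0) = 21.5
Node 0 (S = 140): V_0 = e^(−0.0125)·[0.5043·0.0000 + 0.4957·21.5009] = 10.5247

10.52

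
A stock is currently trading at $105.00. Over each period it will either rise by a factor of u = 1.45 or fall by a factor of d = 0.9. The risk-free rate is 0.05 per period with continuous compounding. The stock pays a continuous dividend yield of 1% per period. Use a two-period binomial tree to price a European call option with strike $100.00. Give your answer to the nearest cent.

$19.92

Per-period risk-free factor R = e^0.05 = 1.0513; dividend-adjusted growth = e^(0.05−0.01) = 1.0408.
Risk-neutral probability p = (1.0408 − 0.9)/(1.45 − 0.9) = 0.1408/0.5500 = 0.2560
Terminal stock prices: S_uu = 220.8, S_ud = 137, S_dd = 85.05
Terminal payoffs (S − K): max(120.8, 0) = 120.8, max(37.03, 0) = 37.03, max(-14.95, 0) = 0
Node u (S = 152.2): V_u = e^(−0.05)·[0.2560·120.7625 + 0.7440·37.0250] = 55.6121
Node d (S = 94.5): V_d = e^(−0.05)·[0.2560·37.0250 + 0.7440·0.0000] = 9.0168
Node 0 (S = 105): V_0 = e^(−0.05)·[0.2560·55.6121 + 0.7440·9.0168] = 19.9246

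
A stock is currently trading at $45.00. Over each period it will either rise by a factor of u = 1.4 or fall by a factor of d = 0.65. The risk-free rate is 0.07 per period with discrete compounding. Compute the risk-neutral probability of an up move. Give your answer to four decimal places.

Risk-neutral probability p = (1 + 0.07 − 0.65)/(1.4 − 0.65) = 0.4200/0.7500 = 0.5600

p = 0.5600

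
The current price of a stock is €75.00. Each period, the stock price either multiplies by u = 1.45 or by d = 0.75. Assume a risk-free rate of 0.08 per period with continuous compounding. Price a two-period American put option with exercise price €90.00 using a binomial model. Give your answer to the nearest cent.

€18.11

Risk-neutral probability p = (e^0.08 − 0.75)/(1.45 − 0.75) = 0.3333/0.7000 = 0.4761
Terminal stock prices: S_uu = 157.7, S_ud = 81.56, S_dd = 42.19
Terminal payoffs (K − S): max(-67.69, 0) = 0, max(8.438, 0) = 8.438, max(47.81, 0) = 47.81
Node u (S = 108.8): continuation = e^(−0.08)·[0.4761·0.0000 + 0.5239·8.4375] = 4.0804; exercise value = 0.0000 ≤ continuation, so V_u = 4.0804
Node d (S = 56.25): continuation = e^(−0.08)·[0.4761·8.4375 + 0.5239·47.8125] = 26.8305; exercise value = 33.7500 > continuation, so V_d = 33.7500 (exercise)
Node 0 (S = 75): continuation = e^(−0.08)·[0.4761·4.0804 + 0.5239·33.7500] = 18.1148; exercise value = 15.0000 ≤ continuation, so V_0 = 18.1148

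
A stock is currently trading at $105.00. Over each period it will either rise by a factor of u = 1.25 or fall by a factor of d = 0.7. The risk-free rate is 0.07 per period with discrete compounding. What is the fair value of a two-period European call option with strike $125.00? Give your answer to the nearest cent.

Risk-neutral probability p = (1 + 0.07 − 0.7)/(1.25 − 0.7) = 0.3700/0.5500 = 0.6727
Terminal stock prices: S_uu = 164.1, S_ud = 91.88, S_dd = 51.45
Terminal payoffs (S − K): max(39.06, 0) = 39.06, max(-33.12, 0) = 0, max(-73.55, 0) = 0
Node u (S = 131.2): V_u = 1/1.07·[0.6727·39.0625 + 0.3273·0.0000] = 24.5593
Node d (S = 73.5): V_d = 1/1.07·[0.6727·0.0000 + 0.3273·0.0000] = 0.0000
Node 0 (S = 105): V_0 = 1/1.07·[0.6727·24.5593 + 0.3273·0.0000] = 15.4408

$15.44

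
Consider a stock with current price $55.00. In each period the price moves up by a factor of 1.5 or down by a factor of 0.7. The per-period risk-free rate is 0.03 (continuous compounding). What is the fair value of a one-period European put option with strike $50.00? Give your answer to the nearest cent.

$6.55

Risk-neutral probability p = (e^0.03 − 0.7)/(1.5 − 0.7) = 0.3305/0.8000 = 0.4131
Terminal stock prices: S_u = 82.5, S_d = 38.5
Terminal payoffs (K − S): max(-32.5, 0) = 0, max(11.5, 0) = 11.5
Node 0 (S = 55): V_0 = e^(−0.03)·[0.4131·0.0000 + 0.5869·11.5000] = 6.5502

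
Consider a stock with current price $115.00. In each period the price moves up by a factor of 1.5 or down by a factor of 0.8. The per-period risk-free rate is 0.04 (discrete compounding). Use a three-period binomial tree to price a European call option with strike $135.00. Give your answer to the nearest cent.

Risk-neutral probability p = (1 + 0.04 − 0.8)/(1.5 − 0.8) = 0.2400/0.7000 = 0.3429
Terminal stock prices: S_uuu = 388.1, S_uud = 207, S_udd = 110.4, S_ddd = 58.88
Terminal payoffs (S − K): max(253.1, 0) = 253.1, max(72, 0) = 72, max(-24.6, 0) = 0, max(-76.12, 0) = 0
Node uu (S = 258.8): V_uu = 1/1.04·[0.3429·253.1250 + 0.6571·72.0000] = 128.9423
Node ud (S = 138): V_ud = 1/1.04·[0.3429·72.0000 + 0.6571·0.0000] = 23.7363
Node dd (S = 73.6): V_dd = 1/1.04·[0.3429·0.0000 + 0.6571·0.0000] = 0.0000
Node u (S = 172.5): V_u = 1/1.04·[0.3429·128.9423 + 0.6571·23.7363] = 57.5066
Node d (S = 92): V_d = 1/1.04·[0.3429·23.7363 + 0.6571·0.0000] = 7.8251
Node 0 (S = 115): V_0 = 1/1.04·[0.3429·57.5066 + 0.6571·7.8251] = 23.9027

$23.90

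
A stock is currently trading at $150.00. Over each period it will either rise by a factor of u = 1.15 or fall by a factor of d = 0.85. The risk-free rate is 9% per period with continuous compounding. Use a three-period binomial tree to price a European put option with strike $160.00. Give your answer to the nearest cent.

$2.62

Risk-neutral probability p = (e^0.09 − 0.85)/(1.15 − 0.85) = 0.2442/0.3000 = 0.8139
Terminal stock prices: S_uuu = 228.1, S_uud = 168.6, S_udd = 124.6, S_ddd = 92.12
Terminal payoffs (K − S): max(-68.13, 0) = 0, max(-8.619, 0) = 0, max(35.37, 0) = 35.37, max(67.88, 0) = 67.88
Node uu (S = 198.4): V_uu = e^(−0.09)·[0.8139·0.0000 + 0.1861·0.0000] = 0.0000
Node ud (S = 146.6): V_ud = e^(−0.09)·[0.8139·0.0000 + 0.1861·35.3688] = 6.0151
Node dd (S = 108.4): V_dd = e^(−0.09)·[0.8139·35.3688 + 0.1861·67.8813] = 37.8540
Node u (S = 172.5): V_u = e^(−0.09)·[0.8139·0.0000 + 0.1861·6.0151] = 1.0230
Node d (S = 127.5): V_d = e^(−0.09)·[0.8139·6.0151 + 0.1861·37.8540] = 10.9122
Node 0 (S = 150): V_0 = e^(−0.09)·[0.8139·1.0230 + 0.1861·10.9122] = 2.6168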